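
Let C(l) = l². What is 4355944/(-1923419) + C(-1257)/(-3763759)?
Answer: -19433819701027/7239285572021 ≈ -2.6845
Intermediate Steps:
4355944/(-1923419) + C(-1257)/(-3763759) = 4355944/(-1923419) + (-1257)²/(-3763759) = 4355944*(-1/1923419) + 1580049*(-1/3763759) = -4355944/1923419 - 1580049/3763759 = -19433819701027/7239285572021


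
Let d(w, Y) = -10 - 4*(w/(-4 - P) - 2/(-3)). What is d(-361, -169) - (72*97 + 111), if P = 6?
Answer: -108781/15 ≈ -7252.1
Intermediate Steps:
d(w, Y) = -38/3 + 2*w/5 (d(w, Y) = -10 - 4*(w/(-4 - 1*6) - 2/(-3)) = -10 - 4*(w/(-4 - 6) - 2*(-⅓)) = -10 - 4*(w/(-10) + ⅔) = -10 - 4*(w*(-⅒) + ⅔) = -10 - 4*(-w/10 + ⅔) = -10 - 4*(⅔ - w/10) = -10 + (-8/3 + 2*w/5) = -38/3 + 2*w/5)
d(-361, -169) - (72*97 + 111) = (-38/3 + (⅖)*(-361)) - (72*97 + 111) = (-38/3 - 722/5) - (6984 + 111) = -2356/15 - 1*7095 = -2356/15 - 7095 = -108781/15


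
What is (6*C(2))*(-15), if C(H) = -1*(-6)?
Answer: -540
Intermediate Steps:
C(H) = 6
(6*C(2))*(-15) = (6*6)*(-15) = 36*(-15) = -540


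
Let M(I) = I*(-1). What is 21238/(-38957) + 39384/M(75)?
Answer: -511958446/973925 ≈ -525.67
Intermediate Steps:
M(I) = -I
21238/(-38957) + 39384/M(75) = 21238/(-38957) + 39384/((-1*75)) = 21238*(-1/38957) + 39384/(-75) = -21238/38957 + 39384*(-1/75) = -21238/38957 - 13128/25 = -511958446/973925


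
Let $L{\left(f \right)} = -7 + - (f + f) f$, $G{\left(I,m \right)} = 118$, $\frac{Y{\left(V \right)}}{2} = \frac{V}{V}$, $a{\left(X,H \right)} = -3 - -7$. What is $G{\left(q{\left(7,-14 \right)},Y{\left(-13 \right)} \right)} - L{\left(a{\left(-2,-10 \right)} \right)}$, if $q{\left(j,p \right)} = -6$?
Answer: $157$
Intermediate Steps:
$a{\left(X,H \right)} = 4$ ($a{\left(X,H \right)} = -3 + 7 = 4$)
$Y{\left(V \right)} = 2$ ($Y{\left(V \right)} = 2 \frac{V}{V} = 2 \cdot 1 = 2$)
$L{\left(f \right)} = -7 - 2 f^{2}$ ($L{\left(f \right)} = -7 + - 2 f f = -7 - 2 f^{2}$)
$G{\left(q{\left(7,-14 \right)},Y{\left(-13 \right)} \right)} - L{\left(a{\left(-2,-10 \right)} \right)} = 118 - \left(-7 - 2 \cdot 4^{2}\right) = 118 - \left(-7 - 32\right) = 118 - -39 = 118 + 39 = 157$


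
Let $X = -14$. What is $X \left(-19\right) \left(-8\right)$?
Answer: $-2128$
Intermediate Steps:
$X \left(-19\right) \left(-8\right) = \left(-14\right) \left(-19\right) \left(-8\right) = 266 \left(-8\right) = -2128$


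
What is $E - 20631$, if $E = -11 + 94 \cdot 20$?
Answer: $-18762$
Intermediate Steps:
$E = 1869$ ($E = -11 + 1880 = 1869$)
$E - 20631 = 1869 - 20631 = -18762$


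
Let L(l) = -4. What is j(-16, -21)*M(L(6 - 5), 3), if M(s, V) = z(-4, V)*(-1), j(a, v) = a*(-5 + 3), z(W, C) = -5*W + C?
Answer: -736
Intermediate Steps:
z(W, C) = C - 5*W
j(a, v) = -2*a (j(a, v) = a*(-2) = -2*a)
M(s, V) = -20 - V (M(s, V) = (V - 5*(-4))*(-1) = (V + 20)*(-1) = (20 + V)*(-1) = -20 - V)
j(-16, -21)*M(L(6 - 5), 3) = (-2*(-16))*(-20 - 1*3) = 32*(-20 - 3) = 32*(-23) = -736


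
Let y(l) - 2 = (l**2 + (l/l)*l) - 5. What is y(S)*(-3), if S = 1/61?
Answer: 33303/3721 ≈ 8.9500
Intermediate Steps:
S = 1/61 ≈ 0.016393
y(l) = -3 + l + l**2 (y(l) = 2 + ((l**2 + (l/l)*l) - 5) = 2 + ((l**2 + 1*l) - 5) = 2 + ((l**2 + l) - 5) = 2 + ((l + l**2) - 5) = 2 + (-5 + l + l**2) = -3 + l + l**2)
y(S)*(-3) = (-3 + 1/61 + (1/61)**2)*(-3) = (-3 + 1/61 + 1/3721)*(-3) = -11101/3721*(-3) = 33303/3721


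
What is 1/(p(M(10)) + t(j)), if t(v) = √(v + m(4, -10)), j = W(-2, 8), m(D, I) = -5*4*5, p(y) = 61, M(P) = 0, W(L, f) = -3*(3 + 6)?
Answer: 61/3848 - I*√127/3848 ≈ 0.015852 - 0.0029286*I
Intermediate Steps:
W(L, f) = -27 (W(L, f) = -3*9 = -27)
m(D, I) = -100 (m(D, I) = -20*5 = -100)
j = -27
t(v) = √(-100 + v) (t(v) = √(v - 100) = √(-100 + v))
1/(p(M(10)) + t(j)) = 1/(61 + √(-100 - 27)) = 1/(61 + √(-127)) = 1/(61 + I*√127)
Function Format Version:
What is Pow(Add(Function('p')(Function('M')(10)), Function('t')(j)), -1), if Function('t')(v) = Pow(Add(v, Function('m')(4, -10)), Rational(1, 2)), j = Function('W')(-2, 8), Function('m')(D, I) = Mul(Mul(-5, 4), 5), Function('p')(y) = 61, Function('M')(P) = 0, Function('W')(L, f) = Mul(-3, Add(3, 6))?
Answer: Add(Rational(61, 3848), Mul(Rational(-1, 3848), I, Pow(127, Rational(1, 2)))) ≈ Add(0.015852, Mul(-0.0029286, I))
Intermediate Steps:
Function('W')(L, f) = -27 (Function('W')(L, f) = Mul(-3, 9) = -27)
Function('m')(D, I) = -100 (Function('m')(D, I) = Mul(-20, 5) = -100)
j = -27
Function('t')(v) = Pow(Add(-100, v), Rational(1, 2)) (Function('t')(v) = Pow(Add(v, -100), Rational(1, 2)) = Pow(Add(-100, v), Rational(1, 2)))
Pow(Add(Function('p')(Function('M')(10)), Function('t')(j)), -1) = Pow(Add(61, Pow(Add(-100, -27), Rational(1, 2))), -1) = Pow(Add(61, Pow(-127, Rational(1, 2))), -1) = Pow(Add(61, Mul(I, Pow(127, Rational(1, 2)))), -1)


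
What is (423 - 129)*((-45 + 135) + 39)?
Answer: 37926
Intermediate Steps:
(423 - 129)*((-45 + 135) + 39) = 294*(90 + 39) = 294*129 = 37926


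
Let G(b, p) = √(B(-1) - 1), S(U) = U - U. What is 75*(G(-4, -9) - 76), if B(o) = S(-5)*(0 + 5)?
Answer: -5700 + 75*I ≈ -5700.0 + 75.0*I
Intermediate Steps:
S(U) = 0
B(o) = 0 (B(o) = 0*(0 + 5) = 0*5 = 0)
G(b, p) = I (G(b, p) = √(0 - 1) = √(-1) = I)
75*(G(-4, -9) - 76) = 75*(I - 76) = 75*(-76 + I) = -5700 + 75*I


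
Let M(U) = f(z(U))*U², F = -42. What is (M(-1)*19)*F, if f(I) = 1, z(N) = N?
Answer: -798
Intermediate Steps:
M(U) = U² (M(U) = 1*U² = U²)
(M(-1)*19)*F = ((-1)²*19)*(-42) = (1*19)*(-42) = 19*(-42) = -798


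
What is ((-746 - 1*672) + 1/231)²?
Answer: 107293588249/53361 ≈ 2.0107e+6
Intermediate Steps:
((-746 - 1*672) + 1/231)² = ((-746 - 672) + 1/231)² = (-1418 + 1/231)² = (-327557/231)² = 107293588249/53361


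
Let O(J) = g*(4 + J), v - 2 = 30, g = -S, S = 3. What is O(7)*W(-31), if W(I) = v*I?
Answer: 32736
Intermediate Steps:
g = -3 (g = -1*3 = -3)
v = 32 (v = 2 + 30 = 32)
W(I) = 32*I
O(J) = -12 - 3*J (O(J) = -3*(4 + J) = -12 - 3*J)
O(7)*W(-31) = (-12 - 3*7)*(32*(-31)) = (-12 - 21)*(-992) = -33*(-992) = 32736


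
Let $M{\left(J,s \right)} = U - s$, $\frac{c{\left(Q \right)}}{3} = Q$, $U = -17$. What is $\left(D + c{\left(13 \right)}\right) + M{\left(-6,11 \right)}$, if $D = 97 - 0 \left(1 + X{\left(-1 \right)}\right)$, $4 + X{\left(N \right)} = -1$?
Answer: $108$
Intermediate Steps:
$X{\left(N \right)} = -5$ ($X{\left(N \right)} = -4 - 1 = -5$)
$c{\left(Q \right)} = 3 Q$
$M{\left(J,s \right)} = -17 - s$
$D = 97$ ($D = 97 - 0 \left(1 - 5\right) = 97 - 0 \left(-4\right) = 97 - 0 = 97 + 0 = 97$)
$\left(D + c{\left(13 \right)}\right) + M{\left(-6,11 \right)} = \left(97 + 3 \cdot 13\right) - 28 = \left(97 + 39\right) - 28 = 136 - 28 = 108$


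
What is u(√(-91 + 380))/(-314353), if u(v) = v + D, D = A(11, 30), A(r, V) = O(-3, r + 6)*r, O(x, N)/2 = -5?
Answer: 93/314353 ≈ 0.00029585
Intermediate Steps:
O(x, N) = -10 (O(x, N) = 2*(-5) = -10)
A(r, V) = -10*r
D = -110 (D = -10*11 = -110)
u(v) = -110 + v (u(v) = v - 110 = -110 + v)
u(√(-91 + 380))/(-314353) = (-110 + √(-91 + 380))/(-314353) = (-110 + √289)*(-1/314353) = (-110 + 17)*(-1/314353) = -93*(-1/314353) = 93/314353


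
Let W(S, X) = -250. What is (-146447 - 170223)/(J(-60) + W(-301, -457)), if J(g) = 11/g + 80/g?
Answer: 19000200/15091 ≈ 1259.0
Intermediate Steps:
J(g) = 91/g
(-146447 - 170223)/(J(-60) + W(-301, -457)) = (-146447 - 170223)/(91/(-60) - 250) = -316670/(91*(-1/60) - 250) = -316670/(-91/60 - 250) = -316670/(-15091/60) = -316670*(-60/15091) = 19000200/15091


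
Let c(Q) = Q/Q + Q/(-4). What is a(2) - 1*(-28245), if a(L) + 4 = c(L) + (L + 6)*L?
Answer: 56515/2 ≈ 28258.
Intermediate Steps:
c(Q) = 1 - Q/4 (c(Q) = 1 + Q*(-¼) = 1 - Q/4)
a(L) = -3 - L/4 + L*(6 + L) (a(L) = -4 + ((1 - L/4) + (L + 6)*L) = -4 + ((1 - L/4) + (6 + L)*L) = -4 + ((1 - L/4) + L*(6 + L)) = -4 + (1 - L/4 + L*(6 + L)) = -3 - L/4 + L*(6 + L))
a(2) - 1*(-28245) = (-3 + 2² + (23/4)*2) - 1*(-28245) = (-3 + 4 + 23/2) + 28245 = 25/2 + 28245 = 56515/2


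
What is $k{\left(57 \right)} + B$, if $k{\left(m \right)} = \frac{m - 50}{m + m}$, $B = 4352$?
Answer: $\frac{496135}{114} \approx 4352.1$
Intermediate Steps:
$k{\left(m \right)} = \frac{-50 + m}{2 m}$
$k{\left(57 \right)} + B = \frac{-50 + 57}{2 \cdot 57} + 4352 = \frac{1}{2} \cdot \frac{1}{57} \cdot 7 + 4352 = \frac{7}{114} + 4352 = \frac{496135}{114}$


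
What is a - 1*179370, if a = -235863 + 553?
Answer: -414680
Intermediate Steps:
a = -235310
a - 1*179370 = -235310 - 1*179370 = -235310 - 179370 = -414680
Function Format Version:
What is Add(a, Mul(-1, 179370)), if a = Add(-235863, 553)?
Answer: -414680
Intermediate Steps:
a = -235310
Add(a, Mul(-1, 179370)) = Add(-235310, Mul(-1, 179370)) = Add(-235310, -179370) = -414680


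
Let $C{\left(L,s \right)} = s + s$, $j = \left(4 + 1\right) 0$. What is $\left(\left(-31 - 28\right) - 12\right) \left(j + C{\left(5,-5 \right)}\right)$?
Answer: $710$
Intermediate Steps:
$j = 0$ ($j = 5 \cdot 0 = 0$)
$C{\left(L,s \right)} = 2 s$
$\left(\left(-31 - 28\right) - 12\right) \left(j + C{\left(5,-5 \right)}\right) = \left(\left(-31 - 28\right) - 12\right) \left(0 + 2 \left(-5\right)\right) = \left(-59 - 12\right) \left(0 - 10\right) = \left(-71\right) \left(-10\right) = 710$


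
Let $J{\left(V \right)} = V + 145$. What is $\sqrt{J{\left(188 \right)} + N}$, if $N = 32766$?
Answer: $\sqrt{33099} \approx 181.93$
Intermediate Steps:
$J{\left(V \right)} = 145 + V$
$\sqrt{J{\left(188 \right)} + N} = \sqrt{\left(145 + 188\right) + 32766} = \sqrt{333 + 32766} = \sqrt{33099}$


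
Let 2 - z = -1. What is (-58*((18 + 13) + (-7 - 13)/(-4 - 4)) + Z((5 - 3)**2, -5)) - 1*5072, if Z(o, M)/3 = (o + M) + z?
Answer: -7009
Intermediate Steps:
z = 3 (z = 2 - 1*(-1) = 2 + 1 = 3)
Z(o, M) = 9 + 3*M + 3*o (Z(o, M) = 3*((o + M) + 3) = 3*((M + o) + 3) = 3*(3 + M + o) = 9 + 3*M + 3*o)
(-58*((18 + 13) + (-7 - 13)/(-4 - 4)) + Z((5 - 3)**2, -5)) - 1*5072 = (-58*((18 + 13) + (-7 - 13)/(-4 - 4)) + (9 + 3*(-5) + 3*(5 - 3)**2)) - 1*5072 = (-58*(31 - 20/(-8)) + (9 - 15 + 3*2**2)) - 5072 = (-58*(31 - 20*(-1/8)) + (9 - 15 + 3*4)) - 5072 = (-58*(31 + 5/2) + (9 - 15 + 12)) - 5072 = (-58*67/2 + 6) - 5072 = (-1943 + 6) - 5072 = -1937 - 5072 = -7009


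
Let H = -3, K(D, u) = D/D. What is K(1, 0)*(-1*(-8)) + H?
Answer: 5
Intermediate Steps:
K(D, u) = 1
K(1, 0)*(-1*(-8)) + H = 1*(-1*(-8)) - 3 = 1*8 - 3 = 8 - 3 = 5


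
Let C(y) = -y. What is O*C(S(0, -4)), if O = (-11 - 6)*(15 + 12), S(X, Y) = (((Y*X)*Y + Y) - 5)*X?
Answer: 0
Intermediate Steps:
S(X, Y) = X*(-5 + Y + X*Y²) (S(X, Y) = (((X*Y)*Y + Y) - 5)*X = ((X*Y² + Y) - 5)*X = ((Y + X*Y²) - 5)*X = (-5 + Y + X*Y²)*X = X*(-5 + Y + X*Y²))
O = -459 (O = -17*27 = -459)
O*C(S(0, -4)) = -(-459)*0*(-5 - 4 + 0*(-4)²) = -(-459)*0*(-5 - 4 + 0*16) = -(-459)*0*(-5 - 4 + 0) = -(-459)*0*(-9) = -(-459)*0 = -459*0 = 0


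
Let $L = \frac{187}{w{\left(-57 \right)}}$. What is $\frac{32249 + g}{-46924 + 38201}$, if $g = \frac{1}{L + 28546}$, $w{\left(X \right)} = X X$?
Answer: $- \frac{2990970304358}{809024587943} \approx -3.697$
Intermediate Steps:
$w{\left(X \right)} = X^{2}$
$L = \frac{187}{3249}$ ($L = \frac{187}{\left(-57\right)^{2}} = \frac{187}{3249} \approx 0.057556$)
$g = \frac{3249}{92746141}$ ($g = \frac{1}{\frac{187}{3249} + 28546} = \frac{1}{\frac{92746141}{3249}} = \frac{3249}{92746141} \approx 3.5031 \cdot 10^{-5}$)
$\frac{32249 + g}{-46924 + 38201} = \frac{32249 + \frac{3249}{92746141}}{-46924 + 38201} = \frac{2990970304358}{92746141 \left(-8723\right)} = \frac{2990970304358}{92746141} \left(- \frac{1}{8723}\right) = - \frac{2990970304358}{809024587943}$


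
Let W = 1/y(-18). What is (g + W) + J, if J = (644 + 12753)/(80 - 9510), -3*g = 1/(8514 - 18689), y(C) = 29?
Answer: -2314247021/1669534350 ≈ -1.3862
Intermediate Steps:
g = 1/30525 (g = -1/(3*(8514 - 18689)) = -⅓/(-10175) = -⅓*(-1/10175) = 1/30525 ≈ 3.2760e-5)
J = -13397/9430 (J = 13397/(-9430) = 13397*(-1/9430) = -13397/9430 ≈ -1.4207)
W = 1/29 ≈ 0.034483
(g + W) + J = (1/30525 + 1/29) - 13397/9430 = 30554/885225 - 13397/9430 = -2314247021/1669534350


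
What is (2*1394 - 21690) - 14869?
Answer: -33771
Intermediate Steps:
(2*1394 - 21690) - 14869 = (2788 - 21690) - 14869 = -18902 - 14869 = -33771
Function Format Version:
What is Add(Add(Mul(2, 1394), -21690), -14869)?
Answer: -33771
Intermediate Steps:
Add(Add(Mul(2, 1394), -21690), -14869) = Add(Add(2788, -21690), -14869) = Add(-18902, -14869) = -33771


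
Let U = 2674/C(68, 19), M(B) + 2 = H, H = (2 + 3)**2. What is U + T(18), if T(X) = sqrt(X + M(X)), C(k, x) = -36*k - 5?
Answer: -2674/2453 + sqrt(41) ≈ 5.3130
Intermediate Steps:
C(k, x) = -5 - 36*k
H = 25 (H = 5**2 = 25)
M(B) = 23 (M(B) = -2 + 25 = 23)
U = -2674/2453 (U = 2674/(-5 - 36*68) = 2674/(-5 - 2448) = 2674/(-2453) = 2674*(-1/2453) = -2674/2453 ≈ -1.0901)
T(X) = sqrt(23 + X) (T(X) = sqrt(X + 23) = sqrt(23 + X))
U + T(18) = -2674/2453 + sqrt(23 + 18) = -2674/2453 + sqrt(41)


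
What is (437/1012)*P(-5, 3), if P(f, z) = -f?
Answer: 95/44 ≈ 2.1591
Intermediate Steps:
(437/1012)*P(-5, 3) = (437/1012)*(-1*(-5)) = (437*(1/1012))*5 = (19/44)*5 = 95/44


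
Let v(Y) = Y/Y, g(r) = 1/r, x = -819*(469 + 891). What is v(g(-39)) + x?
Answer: -1113839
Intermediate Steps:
x = -1113840 (x = -819*1360 = -1113840)
v(Y) = 1
v(g(-39)) + x = 1 - 1113840 = -1113839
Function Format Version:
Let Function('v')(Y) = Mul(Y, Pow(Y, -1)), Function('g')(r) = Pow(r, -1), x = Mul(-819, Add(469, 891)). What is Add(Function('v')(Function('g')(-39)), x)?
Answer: -1113839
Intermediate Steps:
x = -1113840 (x = Mul(-819, 1360) = -1113840)
Function('v')(Y) = 1
Add(Function('v')(Function('g')(-39)), x) = Add(1, -1113840) = -1113839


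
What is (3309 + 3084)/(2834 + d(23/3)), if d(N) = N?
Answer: 19179/8525 ≈ 2.2497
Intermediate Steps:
(3309 + 3084)/(2834 + d(23/3)) = (3309 + 3084)/(2834 + 23/3) = 6393/(2834 + 23*(⅓)) = 6393/(2834 + 23/3) = 6393/(8525/3) = 6393*(3/8525) = 19179/8525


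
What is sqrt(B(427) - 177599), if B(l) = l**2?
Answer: sqrt(4730) ≈ 68.775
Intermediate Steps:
sqrt(B(427) - 177599) = sqrt(427**2 - 177599) = sqrt(182329 - 177599) = sqrt(4730)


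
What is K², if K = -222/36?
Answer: 1369/36 ≈ 38.028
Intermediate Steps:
K = -37/6 (K = -222*1/36 = -37/6 ≈ -6.1667)
K² = (-37/6)² = 1369/36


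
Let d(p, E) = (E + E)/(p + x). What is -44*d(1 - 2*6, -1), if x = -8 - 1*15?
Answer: -44/17 ≈ -2.5882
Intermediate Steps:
x = -23 (x = -8 - 15 = -23)
d(p, E) = 2*E/(-23 + p) (d(p, E) = (E + E)/(p - 23) = (2*E)/(-23 + p) = 2*E/(-23 + p))
-44*d(1 - 2*6, -1) = -88*(-1)/(-23 + (1 - 2*6)) = -88*(-1)/(-23 + (1 - 12)) = -88*(-1)/(-23 - 11) = -88*(-1)/(-34) = -88*(-1)*(-1)/34 = -44*1/17 = -44/17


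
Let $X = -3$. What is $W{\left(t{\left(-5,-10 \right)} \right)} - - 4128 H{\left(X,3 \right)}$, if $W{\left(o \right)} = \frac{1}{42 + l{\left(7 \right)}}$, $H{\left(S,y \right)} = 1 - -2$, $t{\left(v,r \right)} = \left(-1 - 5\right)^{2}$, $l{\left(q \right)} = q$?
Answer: $\frac{606817}{49} \approx 12384.0$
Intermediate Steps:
$t{\left(v,r \right)} = 36$ ($t{\left(v,r \right)} = \left(-6\right)^{2} = 36$)
$H{\left(S,y \right)} = 3$ ($H{\left(S,y \right)} = 1 + 2 = 3$)
$W{\left(o \right)} = \frac{1}{49}$ ($W{\left(o \right)} = \frac{1}{42 + 7} = \frac{1}{49}$)
$W{\left(t{\left(-5,-10 \right)} \right)} - - 4128 H{\left(X,3 \right)} = \frac{1}{49} - \left(-4128\right) 3 = \frac{1}{49} - -12384 = \frac{1}{49} + 12384 = \frac{606817}{49}$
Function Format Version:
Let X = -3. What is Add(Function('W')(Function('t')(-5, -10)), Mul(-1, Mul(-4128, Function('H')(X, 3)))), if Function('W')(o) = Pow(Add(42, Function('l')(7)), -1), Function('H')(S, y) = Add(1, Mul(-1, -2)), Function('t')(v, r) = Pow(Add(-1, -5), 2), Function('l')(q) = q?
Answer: Rational(606817, 49) ≈ 12384.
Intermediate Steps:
Function('t')(v, r) = 36 (Function('t')(v, r) = Pow(-6, 2) = 36)
Function('H')(S, y) = 3 (Function('H')(S, y) = Add(1, 2) = 3)
Function('W')(o) = Rational(1, 49) (Function('W')(o) = Pow(Add(42, 7), -1) = Pow(49, -1) = Rational(1, 49))
Add(Function('W')(Function('t')(-5, -10)), Mul(-1, Mul(-4128, Function('H')(X, 3)))) = Add(Rational(1, 49), Mul(-1, Mul(-4128, 3))) = Add(Rational(1, 49), Mul(-1, -12384)) = Add(Rational(1, 49), 12384) = Rational(606817, 49)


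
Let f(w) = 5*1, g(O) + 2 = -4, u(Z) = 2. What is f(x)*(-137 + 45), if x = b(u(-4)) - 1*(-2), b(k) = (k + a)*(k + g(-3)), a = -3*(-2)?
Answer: -460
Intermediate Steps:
g(O) = -6 (g(O) = -2 - 4 = -6)
a = 6
b(k) = (-6 + k)*(6 + k) (b(k) = (k + 6)*(k - 6) = (6 + k)*(-6 + k) = (-6 + k)*(6 + k))
x = -30 (x = (-36 + 2²) - 1*(-2) = (-36 + 4) + 2 = -32 + 2 = -30)
f(w) = 5
f(x)*(-137 + 45) = 5*(-137 + 45) = 5*(-92) = -460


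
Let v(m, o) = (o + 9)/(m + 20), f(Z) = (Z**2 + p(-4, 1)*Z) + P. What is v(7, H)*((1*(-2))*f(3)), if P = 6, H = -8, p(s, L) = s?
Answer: -2/9 ≈ -0.22222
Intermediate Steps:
f(Z) = 6 + Z**2 - 4*Z (f(Z) = (Z**2 - 4*Z) + 6 = 6 + Z**2 - 4*Z)
v(m, o) = (9 + o)/(20 + m)
v(7, H)*((1*(-2))*f(3)) = ((9 - 8)/(20 + 7))*((1*(-2))*(6 + 3**2 - 4*3)) = (1/27)*(-2*(6 + 9 - 12)) = ((1/27)*1)*(-2*3) = (1/27)*(-6) = -2/9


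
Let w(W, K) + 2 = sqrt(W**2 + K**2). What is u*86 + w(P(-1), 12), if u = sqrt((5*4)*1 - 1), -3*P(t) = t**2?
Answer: -2 + 86*sqrt(19) + sqrt(1297)/3 ≈ 384.87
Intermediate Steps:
P(t) = -t**2/3
u = sqrt(19) (u = sqrt(20*1 - 1) = sqrt(20 - 1) = sqrt(19) ≈ 4.3589)
w(W, K) = -2 + sqrt(K**2 + W**2) (w(W, K) = -2 + sqrt(W**2 + K**2) = -2 + sqrt(K**2 + W**2))
u*86 + w(P(-1), 12) = sqrt(19)*86 + (-2 + sqrt(12**2 + (-1/3*(-1)**2)**2)) = 86*sqrt(19) + (-2 + sqrt(144 + (-1/3*1)**2)) = 86*sqrt(19) + (-2 + sqrt(144 + (-1/3)**2)) = 86*sqrt(19) + (-2 + sqrt(144 + 1/9)) = 86*sqrt(19) + (-2 + sqrt(1297/9)) = 86*sqrt(19) + (-2 + sqrt(1297)/3) = -2 + 86*sqrt(19) + sqrt(1297)/3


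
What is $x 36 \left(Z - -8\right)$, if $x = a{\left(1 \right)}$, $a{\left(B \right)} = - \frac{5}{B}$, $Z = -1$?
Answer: $-1260$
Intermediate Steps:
$x = -5$ ($x = - \frac{5}{1} = \left(-5\right) 1 = -5$)
$x 36 \left(Z - -8\right) = \left(-5\right) 36 \left(-1 - -8\right) = - 180 \left(-1 + 8\right) = \left(-180\right) 7 = -1260$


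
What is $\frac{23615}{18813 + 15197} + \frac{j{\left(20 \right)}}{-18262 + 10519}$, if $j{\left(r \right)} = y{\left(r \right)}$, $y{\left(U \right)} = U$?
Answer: $\frac{36434149}{52667886} \approx 0.69177$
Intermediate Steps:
$j{\left(r \right)} = r$
$\frac{23615}{18813 + 15197} + \frac{j{\left(20 \right)}}{-18262 + 10519} = \frac{23615}{18813 + 15197} + \frac{20}{-18262 + 10519} = \frac{23615}{34010} + \frac{20}{-7743} = 23615 \cdot \frac{1}{34010} + 20 \left(- \frac{1}{7743}\right) = \frac{4723}{6802} - \frac{20}{7743} = \frac{36434149}{52667886}$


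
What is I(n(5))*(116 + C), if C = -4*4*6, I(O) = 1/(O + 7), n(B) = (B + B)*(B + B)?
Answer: 20/107 ≈ 0.18692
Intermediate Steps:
n(B) = 4*B² (n(B) = (2*B)*(2*B) = 4*B²)
I(O) = 1/(7 + O)
C = -96 (C = -16*6 = -96)
I(n(5))*(116 + C) = (116 - 96)/(7 + 4*5²) = 20/(7 + 4*25) = 20/(7 + 100) = 20/107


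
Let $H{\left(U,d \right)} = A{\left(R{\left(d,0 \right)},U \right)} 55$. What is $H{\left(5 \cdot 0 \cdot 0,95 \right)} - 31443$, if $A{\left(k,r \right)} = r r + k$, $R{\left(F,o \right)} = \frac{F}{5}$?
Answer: $-30398$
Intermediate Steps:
$R{\left(F,o \right)} = \frac{F}{5}$ ($R{\left(F,o \right)} = F \frac{1}{5} = \frac{F}{5}$)
$A{\left(k,r \right)} = k + r^{2}$ ($A{\left(k,r \right)} = r^{2} + k = k + r^{2}$)
$H{\left(U,d \right)} = 11 d + 55 U^{2}$ ($H{\left(U,d \right)} = \left(\frac{d}{5} + U^{2}\right) 55 = \left(U^{2} + \frac{d}{5}\right) 55 = 11 d + 55 U^{2}$)
$H{\left(5 \cdot 0 \cdot 0,95 \right)} - 31443 = \left(11 \cdot 95 + 55 \left(5 \cdot 0 \cdot 0\right)^{2}\right) - 31443 = \left(1045 + 55 \left(0 \cdot 0\right)^{2}\right) - 31443 = \left(1045 + 55 \cdot 0^{2}\right) - 31443 = \left(1045 + 55 \cdot 0\right) - 31443 = \left(1045 + 0\right) - 31443 = 1045 - 31443 = -30398$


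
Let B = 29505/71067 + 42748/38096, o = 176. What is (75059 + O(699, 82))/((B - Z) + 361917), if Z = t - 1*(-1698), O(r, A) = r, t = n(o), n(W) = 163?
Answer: 17092068139288/81234034178899 ≈ 0.21041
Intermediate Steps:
t = 163
B = 346832883/225614036 (B = 29505*(1/71067) + 42748*(1/38096) = 9835/23689 + 10687/9524 = 346832883/225614036 ≈ 1.5373)
Z = 1861 (Z = 163 - 1*(-1698) = 163 + 1698 = 1861)
(75059 + O(699, 82))/((B - Z) + 361917) = (75059 + 699)/((346832883/225614036 - 1*1861) + 361917) = 75758/((346832883/225614036 - 1861) + 361917) = 75758/(-419520888113/225614036 + 361917) = 75758/(81234034178899/225614036) = 75758*(225614036/81234034178899) = 17092068139288/81234034178899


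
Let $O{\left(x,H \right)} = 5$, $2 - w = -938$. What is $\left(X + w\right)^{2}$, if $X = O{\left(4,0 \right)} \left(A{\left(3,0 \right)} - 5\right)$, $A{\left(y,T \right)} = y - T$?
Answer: $864900$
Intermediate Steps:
$w = 940$ ($w = 2 - -938 = 2 + 938 = 940$)
$X = -10$ ($X = 5 \left(\left(3 - 0\right) - 5\right) = 5 \left(\left(3 + 0\right) - 5\right) = 5 \left(3 - 5\right) = 5 \left(-2\right) = -10$)
$\left(X + w\right)^{2} = \left(-10 + 940\right)^{2} = 930^{2} = 864900$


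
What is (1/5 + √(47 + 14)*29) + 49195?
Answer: 245976/5 + 29*√61 ≈ 49422.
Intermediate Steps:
(1/5 + √(47 + 14)*29) + 49195 = (⅕ + √61*29) + 49195 = (⅕ + 29*√61) + 49195 = 245976/5 + 29*√61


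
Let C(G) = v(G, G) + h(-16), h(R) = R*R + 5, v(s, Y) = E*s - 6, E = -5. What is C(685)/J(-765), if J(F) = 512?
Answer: -1585/256 ≈ -6.1914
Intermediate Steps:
v(s, Y) = -6 - 5*s (v(s, Y) = -5*s - 6 = -6 - 5*s)
h(R) = 5 + R**2 (h(R) = R**2 + 5 = 5 + R**2)
C(G) = 255 - 5*G (C(G) = (-6 - 5*G) + (5 + (-16)**2) = (-6 - 5*G) + (5 + 256) = (-6 - 5*G) + 261 = 255 - 5*G)
C(685)/J(-765) = (255 - 5*685)/512 = (255 - 3425)*(1/512) = -3170*1/512 = -1585/256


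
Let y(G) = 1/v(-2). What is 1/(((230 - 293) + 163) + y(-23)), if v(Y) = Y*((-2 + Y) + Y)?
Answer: 12/1201 ≈ 0.0099917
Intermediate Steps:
v(Y) = Y*(-2 + 2*Y)
y(G) = 1/12 (y(G) = 1/(2*(-2)*(-1 - 2)) = 1/(2*(-2)*(-3)) = 1/12)
1/(((230 - 293) + 163) + y(-23)) = 1/(((230 - 293) + 163) + 1/12) = 1/((-63 + 163) + 1/12) = 1/(100 + 1/12) = 1/(1201/12) = 12/1201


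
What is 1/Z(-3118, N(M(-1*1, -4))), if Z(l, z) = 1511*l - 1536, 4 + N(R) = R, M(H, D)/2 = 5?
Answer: -1/4712834 ≈ -2.1219e-7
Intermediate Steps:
M(H, D) = 10 (M(H, D) = 2*5 = 10)
N(R) = -4 + R
Z(l, z) = -1536 + 1511*l
1/Z(-3118, N(M(-1*1, -4))) = 1/(-1536 + 1511*(-3118)) = 1/(-1536 - 4711298) = 1/(-4712834) = -1/4712834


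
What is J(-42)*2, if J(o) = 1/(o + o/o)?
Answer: -2/41 ≈ -0.048781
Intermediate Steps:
J(o) = 1/(1 + o) (J(o) = 1/(o + 1) = 1/(1 + o))
J(-42)*2 = 2/(1 - 42) = 2/(-41) = -1/41*2 = -2/41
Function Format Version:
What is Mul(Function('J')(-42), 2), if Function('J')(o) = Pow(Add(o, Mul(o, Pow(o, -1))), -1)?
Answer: Rational(-2, 41) ≈ -0.048781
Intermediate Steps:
Function('J')(o) = Pow(Add(1, o), -1) (Function('J')(o) = Pow(Add(o, 1), -1) = Pow(Add(1, o), -1))
Mul(Function('J')(-42), 2) = Mul(Pow(Add(1, -42), -1), 2) = Mul(Pow(-41, -1), 2) = Mul(Rational(-1, 41), 2) = Rational(-2, 41)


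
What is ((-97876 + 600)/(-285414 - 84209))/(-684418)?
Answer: -586/1523955629 ≈ -3.8453e-7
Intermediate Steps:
((-97876 + 600)/(-285414 - 84209))/(-684418) = -97276/(-369623)*(-1/684418) = -97276*(-1/369623)*(-1/684418) = (97276/369623)*(-1/684418) = -586/1523955629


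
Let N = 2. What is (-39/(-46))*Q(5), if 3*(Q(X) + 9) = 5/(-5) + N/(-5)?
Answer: -923/115 ≈ -8.0261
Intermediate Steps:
Q(X) = -142/15 (Q(X) = -9 + (5/(-5) + 2/(-5))/3 = -9 + (5*(-⅕) + 2*(-⅕))/3 = -9 + (-1 - ⅖)/3 = -9 + (⅓)*(-7/5) = -9 - 7/15 = -142/15)
(-39/(-46))*Q(5) = (-39/(-46))*(-142/15) = -1/46*(-39)*(-142/15) = (39/46)*(-142/15) = -923/115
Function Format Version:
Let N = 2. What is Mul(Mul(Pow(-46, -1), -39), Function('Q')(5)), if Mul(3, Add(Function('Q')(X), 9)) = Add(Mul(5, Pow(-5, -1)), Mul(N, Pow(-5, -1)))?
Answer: Rational(-923, 115) ≈ -8.0261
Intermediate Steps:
Function('Q')(X) = Rational(-142, 15) (Function('Q')(X) = Add(-9, Mul(Rational(1, 3), Add(Mul(5, Pow(-5, -1)), Mul(2, Pow(-5, -1))))) = Add(-9, Mul(Rational(1, 3), Add(Mul(5, Rational(-1, 5)), Mul(2, Rational(-1, 5))))) = Add(-9, Mul(Rational(1, 3), Add(-1, Rational(-2, 5)))) = Add(-9, Mul(Rational(1, 3), Rational(-7, 5))) = Add(-9, Rational(-7, 15)) = Rational(-142, 15))
Mul(Mul(Pow(-46, -1), -39), Function('Q')(5)) = Mul(Mul(Pow(-46, -1), -39), Rational(-142, 15)) = Mul(Mul(Rational(-1, 46), -39), Rational(-142, 15)) = Mul(Rational(39, 46), Rational(-142, 15)) = Rational(-923, 115)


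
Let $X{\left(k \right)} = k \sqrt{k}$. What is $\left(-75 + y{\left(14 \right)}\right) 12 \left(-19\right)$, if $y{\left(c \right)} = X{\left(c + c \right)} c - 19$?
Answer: $21432 - 178752 \sqrt{7} \approx -4.515 \cdot 10^{5}$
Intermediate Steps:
$X{\left(k \right)} = k^{\frac{3}{2}}$
$y{\left(c \right)} = -19 + 2 \sqrt{2} c^{\frac{5}{2}}$ ($y{\left(c \right)} = \left(c + c\right)^{\frac{3}{2}} c - 19 = \left(2 c\right)^{\frac{3}{2}} c - 19 = 2 \sqrt{2} c^{\frac{3}{2}} c - 19 = 2 \sqrt{2} c^{\frac{5}{2}} - 19 = -19 + 2 \sqrt{2} c^{\frac{5}{2}}$)
$\left(-75 + y{\left(14 \right)}\right) 12 \left(-19\right) = \left(-75 - \left(19 - 2 \sqrt{2} \cdot 14^{\frac{5}{2}}\right)\right) 12 \left(-19\right) = \left(-75 - \left(19 - 2 \sqrt{2} \cdot 196 \sqrt{14}\right)\right) \left(-228\right) = \left(-75 - \left(19 - 784 \sqrt{7}\right)\right) \left(-228\right) = \left(-94 + 784 \sqrt{7}\right) \left(-228\right) = 21432 - 178752 \sqrt{7}$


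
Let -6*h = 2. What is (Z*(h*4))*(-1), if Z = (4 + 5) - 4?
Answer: 20/3 ≈ 6.6667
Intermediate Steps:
h = -⅓ (h = -⅙*2 = -⅓ ≈ -0.33333)
Z = 5 (Z = 9 - 4 = 5)
(Z*(h*4))*(-1) = (5*(-⅓*4))*(-1) = (5*(-4/3))*(-1) = -20/3*(-1) = 20/3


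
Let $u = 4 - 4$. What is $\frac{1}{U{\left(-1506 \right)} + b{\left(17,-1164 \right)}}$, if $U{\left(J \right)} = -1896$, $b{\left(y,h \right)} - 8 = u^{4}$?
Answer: $- \frac{1}{1888} \approx -0.00052966$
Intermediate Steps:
$u = 0$
$b{\left(y,h \right)} = 8$ ($b{\left(y,h \right)} = 8 + 0^{4} = 8 + 0 = 8$)
$\frac{1}{U{\left(-1506 \right)} + b{\left(17,-1164 \right)}} = \frac{1}{-1896 + 8} = \frac{1}{-1888} = - \frac{1}{1888}$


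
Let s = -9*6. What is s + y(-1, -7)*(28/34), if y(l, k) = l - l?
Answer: -54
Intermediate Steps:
s = -54
y(l, k) = 0
s + y(-1, -7)*(28/34) = -54 + 0*(28/34) = -54 + 0*(28*(1/34)) = -54 + 0*(14/17) = -54 + 0 = -54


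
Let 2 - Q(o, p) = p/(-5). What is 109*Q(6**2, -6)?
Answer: 436/5 ≈ 87.200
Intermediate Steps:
Q(o, p) = 2 + p/5 (Q(o, p) = 2 - p/(-5) = 2 - p*(-1)/5 = 2 - (-1)*p/5 = 2 + p/5)
109*Q(6**2, -6) = 109*(2 + (1/5)*(-6)) = 109*(2 - 6/5) = 109*(4/5) = 436/5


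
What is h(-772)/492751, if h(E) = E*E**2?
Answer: -460099648/492751 ≈ -933.74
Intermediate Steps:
h(E) = E**3
h(-772)/492751 = (-772)**3/492751 = -460099648*1/492751 = -460099648/492751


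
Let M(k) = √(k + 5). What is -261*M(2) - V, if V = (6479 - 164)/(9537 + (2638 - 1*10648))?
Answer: -2105/509 - 261*√7 ≈ -694.68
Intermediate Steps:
M(k) = √(5 + k)
V = 2105/509 (V = 6315/(9537 + (2638 - 10648)) = 6315/(9537 - 8010) = 6315/1527 = 6315*(1/1527) = 2105/509 ≈ 4.1356)
-261*M(2) - V = -261*√(5 + 2) - 1*2105/509 = -261*√7 - 2105/509 = -2105/509 - 261*√7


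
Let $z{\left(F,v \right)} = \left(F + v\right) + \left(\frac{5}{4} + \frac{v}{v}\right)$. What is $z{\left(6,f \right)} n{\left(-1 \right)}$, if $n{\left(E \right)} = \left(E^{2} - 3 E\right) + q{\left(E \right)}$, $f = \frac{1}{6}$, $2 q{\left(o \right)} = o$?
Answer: $\frac{707}{24} \approx 29.458$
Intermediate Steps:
$q{\left(o \right)} = \frac{o}{2}$
$f = \frac{1}{6} \approx 0.16667$
$z{\left(F,v \right)} = \frac{9}{4} + F + v$ ($z{\left(F,v \right)} = \left(F + v\right) + \left(5 \cdot \frac{1}{4} + 1\right) = \left(F + v\right) + \left(\frac{5}{4} + 1\right) = \left(F + v\right) + \frac{9}{4} = \frac{9}{4} + F + v$)
$n{\left(E \right)} = E^{2} - \frac{5 E}{2}$ ($n{\left(E \right)} = \left(E^{2} - 3 E\right) + \frac{E}{2} = E^{2} - \frac{5 E}{2}$)
$z{\left(6,f \right)} n{\left(-1 \right)} = \left(\frac{9}{4} + 6 + \frac{1}{6}\right) \frac{1}{2} \left(-1\right) \left(-5 + 2 \left(-1\right)\right) = \frac{101 \cdot \frac{1}{2} \left(-1\right) \left(-5 - 2\right)}{12} = \frac{101 \cdot \frac{1}{2} \left(-1\right) \left(-7\right)}{12} = \frac{101}{12} \cdot \frac{7}{2} = \frac{707}{24}$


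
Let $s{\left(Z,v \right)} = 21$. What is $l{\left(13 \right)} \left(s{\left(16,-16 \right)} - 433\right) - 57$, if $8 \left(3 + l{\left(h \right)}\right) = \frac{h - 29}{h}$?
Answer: $\frac{16151}{13} \approx 1242.4$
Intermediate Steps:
$l{\left(h \right)} = -3 + \frac{-29 + h}{8 h}$ ($l{\left(h \right)} = -3 + \frac{\left(h - 29\right) \frac{1}{h}}{8} = -3 + \frac{\left(-29 + h\right) \frac{1}{h}}{8} = -3 + \frac{\frac{1}{h} \left(-29 + h\right)}{8} = -3 + \frac{-29 + h}{8 h}$)
$l{\left(13 \right)} \left(s{\left(16,-16 \right)} - 433\right) - 57 = \frac{-29 - 299}{8 \cdot 13} \left(21 - 433\right) - 57 = \frac{1}{8} \cdot \frac{1}{13} \left(-29 - 299\right) \left(21 - 433\right) - 57 = \frac{1}{8} \cdot \frac{1}{13} \left(-328\right) \left(-412\right) - 57 = \left(- \frac{41}{13}\right) \left(-412\right) - 57 = \frac{16892}{13} - 57 = \frac{16151}{13}$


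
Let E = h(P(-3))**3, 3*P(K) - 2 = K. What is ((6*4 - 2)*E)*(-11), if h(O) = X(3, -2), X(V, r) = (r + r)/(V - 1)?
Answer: 1936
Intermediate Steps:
P(K) = 2/3 + K/3
X(V, r) = 2*r/(-1 + V) (X(V, r) = (2*r)/(-1 + V) = 2*r/(-1 + V))
h(O) = -2 (h(O) = 2*(-2)/(-1 + 3) = 2*(-2)/2 = 2*(-2)*(1/2) = -2)
E = -8 (E = (-2)**3 = -8)
((6*4 - 2)*E)*(-11) = ((6*4 - 2)*(-8))*(-11) = ((24 - 2)*(-8))*(-11) = (22*(-8))*(-11) = -176*(-11) = 1936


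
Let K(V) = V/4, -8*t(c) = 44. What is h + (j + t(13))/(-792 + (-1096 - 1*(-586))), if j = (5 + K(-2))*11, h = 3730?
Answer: 2428208/651 ≈ 3730.0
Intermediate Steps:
t(c) = -11/2 (t(c) = -⅛*44 = -11/2)
K(V) = V/4 (K(V) = V*(¼) = V/4)
j = 99/2 (j = (5 + (¼)*(-2))*11 = (5 - ½)*11 = (9/2)*11 = 99/2 ≈ 49.500)
h + (j + t(13))/(-792 + (-1096 - 1*(-586))) = 3730 + (99/2 - 11/2)/(-792 + (-1096 - 1*(-586))) = 3730 + 44/(-792 + (-1096 + 586)) = 3730 + 44/(-792 - 510) = 3730 + 44/(-1302) = 3730 + 44*(-1/1302) = 3730 - 22/651 = 2428208/651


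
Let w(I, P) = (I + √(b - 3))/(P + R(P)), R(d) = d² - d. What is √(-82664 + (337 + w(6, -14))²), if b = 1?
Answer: √(1188039138 + 132116*I*√2)/196 ≈ 175.86 + 0.013828*I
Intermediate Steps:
w(I, P) = (I + I*√2)/(P + P*(-1 + P)) (w(I, P) = (I + √(1 - 3))/(P + P*(-1 + P)) = (I + √(-2))/(P + P*(-1 + P)) = (I + I*√2)/(P + P*(-1 + P)))
√(-82664 + (337 + w(6, -14))²) = √(-82664 + (337 + (6 + I*√2)/(-14)²)²) = √(-82664 + (337 + (6 + I*√2)/196)²) = √(-82664 + (337 + (3/98 + I*√2/196))²) = √(-82664 + (33029/98 + I*√2/196)²)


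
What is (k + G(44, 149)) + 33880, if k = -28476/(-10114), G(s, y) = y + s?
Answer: 172321399/5057 ≈ 34076.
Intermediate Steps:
G(s, y) = s + y
k = 14238/5057 (k = -28476*(-1/10114) = 14238/5057 ≈ 2.8155)
(k + G(44, 149)) + 33880 = (14238/5057 + (44 + 149)) + 33880 = (14238/5057 + 193) + 33880 = 990239/5057 + 33880 = 172321399/5057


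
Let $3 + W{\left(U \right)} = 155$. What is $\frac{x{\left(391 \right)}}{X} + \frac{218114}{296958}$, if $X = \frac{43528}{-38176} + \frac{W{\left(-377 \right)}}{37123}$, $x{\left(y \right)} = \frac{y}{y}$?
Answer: $- \frac{4354286933681}{29883017022621} \approx -0.14571$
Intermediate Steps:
$x{\left(y \right)} = 1$
$W{\left(U \right)} = 152$ ($W{\left(U \right)} = -3 + 155 = 152$)
$X = - \frac{201260899}{177150956}$ ($X = \frac{43528}{-38176} + \frac{152}{37123} = 43528 \left(- \frac{1}{38176}\right) + 152 \cdot \frac{1}{37123} = - \frac{5441}{4772} + \frac{152}{37123} = - \frac{201260899}{177150956} \approx -1.1361$)
$\frac{x{\left(391 \right)}}{X} + \frac{218114}{296958} = 1 \frac{1}{- \frac{201260899}{177150956}} + \frac{218114}{296958} = 1 \left(- \frac{177150956}{201260899}\right) + 218114 \cdot \frac{1}{296958} = - \frac{177150956}{201260899} + \frac{109057}{148479} = - \frac{4354286933681}{29883017022621}$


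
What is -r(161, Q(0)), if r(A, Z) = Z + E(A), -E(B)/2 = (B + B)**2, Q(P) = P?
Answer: 207368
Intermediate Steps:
E(B) = -8*B**2 (E(B) = -2*(B + B)**2 = -2*4*B**2 = -8*B**2)
r(A, Z) = Z - 8*A**2
-r(161, Q(0)) = -(0 - 8*161**2) = -(0 - 8*25921) = -(0 - 207368) = -1*(-207368) = 207368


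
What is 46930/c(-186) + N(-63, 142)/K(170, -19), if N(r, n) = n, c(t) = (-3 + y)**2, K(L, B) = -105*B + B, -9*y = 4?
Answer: 3755782271/949468 ≈ 3955.7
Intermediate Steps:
y = -4/9 (y = -1/9*4 = -4/9 ≈ -0.44444)
K(L, B) = -104*B
c(t) = 961/81 (c(t) = (-3 - 4/9)**2 = (-31/9)**2 = 961/81)
46930/c(-186) + N(-63, 142)/K(170, -19) = 46930/(961/81) + 142/((-104*(-19))) = 46930*(81/961) + 142/1976 = 3801330/961 + 142*(1/1976) = 3801330/961 + 71/988 = 3755782271/949468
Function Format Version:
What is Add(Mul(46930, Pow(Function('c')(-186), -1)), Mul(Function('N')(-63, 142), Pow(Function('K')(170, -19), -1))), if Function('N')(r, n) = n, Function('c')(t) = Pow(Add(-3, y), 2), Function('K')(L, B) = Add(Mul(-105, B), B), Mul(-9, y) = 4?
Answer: Rational(3755782271, 949468) ≈ 3955.7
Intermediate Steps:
y = Rational(-4, 9) (y = Mul(Rational(-1, 9), 4) = Rational(-4, 9) ≈ -0.44444)
Function('K')(L, B) = Mul(-104, B)
Function('c')(t) = Rational(961, 81) (Function('c')(t) = Pow(Add(-3, Rational(-4, 9)), 2) = Pow(Rational(-31, 9), 2) = Rational(961, 81))
Add(Mul(46930, Pow(Function('c')(-186), -1)), Mul(Function('N')(-63, 142), Pow(Function('K')(170, -19), -1))) = Add(Mul(46930, Pow(Rational(961, 81), -1)), Mul(142, Pow(Mul(-104, -19), -1))) = Add(Mul(46930, Rational(81, 961)), Mul(142, Pow(1976, -1))) = Add(Rational(3801330, 961), Mul(142, Rational(1, 1976))) = Add(Rational(3801330, 961), Rational(71, 988)) = Rational(3755782271, 949468)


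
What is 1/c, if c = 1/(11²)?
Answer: 121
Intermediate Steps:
c = 1/121 ≈ 0.0082645
1/c = 1/(1/121) = 121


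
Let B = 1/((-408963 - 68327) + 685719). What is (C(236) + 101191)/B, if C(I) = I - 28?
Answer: 21134492171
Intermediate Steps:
C(I) = -28 + I
B = 1/208429 (B = 1/(-477290 + 685719) = 1/208429 ≈ 4.7978e-6)
(C(236) + 101191)/B = ((-28 + 236) + 101191)/(1/208429) = (208 + 101191)*208429 = 101399*208429 = 21134492171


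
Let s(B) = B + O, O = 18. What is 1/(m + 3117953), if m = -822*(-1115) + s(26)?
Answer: 1/4034527 ≈ 2.4786e-7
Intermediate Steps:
s(B) = 18 + B (s(B) = B + 18 = 18 + B)
m = 916574 (m = -822*(-1115) + (18 + 26) = 916530 + 44 = 916574)
1/(m + 3117953) = 1/(916574 + 3117953) = 1/4034527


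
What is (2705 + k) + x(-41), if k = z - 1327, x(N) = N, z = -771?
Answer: 566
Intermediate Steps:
k = -2098 (k = -771 - 1327 = -2098)
(2705 + k) + x(-41) = (2705 - 2098) - 41 = 607 - 41 = 566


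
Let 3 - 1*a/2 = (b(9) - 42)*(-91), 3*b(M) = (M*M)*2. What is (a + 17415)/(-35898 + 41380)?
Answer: 19605/5482 ≈ 3.5762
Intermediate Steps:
b(M) = 2*M²/3 (b(M) = ((M*M)*2)/3 = (M²*2)/3 = (2*M²)/3 = 2*M²/3)
a = 2190 (a = 6 - 2*((⅔)*9² - 42)*(-91) = 6 - 2*((⅔)*81 - 42)*(-91) = 6 - 2*(54 - 42)*(-91) = 6 - 24*(-91) = 6 - 2*(-1092) = 6 + 2184 = 2190)
(a + 17415)/(-35898 + 41380) = (2190 + 17415)/(-35898 + 41380) = 19605/5482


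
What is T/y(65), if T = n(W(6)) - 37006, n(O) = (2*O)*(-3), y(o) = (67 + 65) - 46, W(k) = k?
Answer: -18521/43 ≈ -430.72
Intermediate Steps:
y(o) = 86 (y(o) = 132 - 46 = 86)
n(O) = -6*O
T = -37042 (T = -6*6 - 37006 = -36 - 37006 = -37042)
T/y(65) = -37042/86 = -37042*1/86 = -18521/43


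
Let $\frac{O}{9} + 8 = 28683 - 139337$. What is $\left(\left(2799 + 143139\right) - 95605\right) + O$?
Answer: $-945625$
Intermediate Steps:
$O = -995958$ ($O = -72 + 9 \left(28683 - 139337\right) = -72 + 9 \left(-110654\right) = -72 - 995886 = -995958$)
$\left(\left(2799 + 143139\right) - 95605\right) + O = \left(\left(2799 + 143139\right) - 95605\right) - 995958 = \left(145938 - 95605\right) - 995958 = 50333 - 995958 = -945625$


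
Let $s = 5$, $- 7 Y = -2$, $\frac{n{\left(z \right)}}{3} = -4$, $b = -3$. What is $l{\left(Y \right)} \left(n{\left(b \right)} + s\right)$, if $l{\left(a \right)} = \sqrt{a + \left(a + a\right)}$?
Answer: $- \sqrt{42} \approx -6.4807$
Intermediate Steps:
$n{\left(z \right)} = -12$ ($n{\left(z \right)} = 3 \left(-4\right) = -12$)
$Y = \frac{2}{7}$ ($Y = \left(- \frac{1}{7}\right) \left(-2\right) = \frac{2}{7} \approx 0.28571$)
$l{\left(a \right)} = \sqrt{3} \sqrt{a}$ ($l{\left(a \right)} = \sqrt{a + 2 a} = \sqrt{3 a} = \sqrt{3} \sqrt{a}$)
$l{\left(Y \right)} \left(n{\left(b \right)} + s\right) = \sqrt{3} \sqrt{\frac{2}{7}} \left(-12 + 5\right) = \sqrt{3} \frac{\sqrt{14}}{7} \left(-7\right) = \frac{\sqrt{42}}{7} \left(-7\right) = - \sqrt{42}$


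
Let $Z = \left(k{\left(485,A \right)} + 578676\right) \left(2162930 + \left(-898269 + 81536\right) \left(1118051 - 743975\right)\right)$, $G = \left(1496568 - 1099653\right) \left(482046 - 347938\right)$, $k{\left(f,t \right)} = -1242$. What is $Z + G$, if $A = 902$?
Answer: $-176416456903466832$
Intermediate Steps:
$G = 53229476820$ ($G = 396915 \cdot 134108 = 53229476820$)
$Z = -176416510132943652$ ($Z = \left(-1242 + 578676\right) \left(2162930 + \left(-898269 + 81536\right) \left(1118051 - 743975\right)\right) = 577434 \left(2162930 - 305520213708\right) = 577434 \left(-305518050778\right) = -176416510132943652$)
$Z + G = -176416510132943652 + 53229476820 = -176416456903466832$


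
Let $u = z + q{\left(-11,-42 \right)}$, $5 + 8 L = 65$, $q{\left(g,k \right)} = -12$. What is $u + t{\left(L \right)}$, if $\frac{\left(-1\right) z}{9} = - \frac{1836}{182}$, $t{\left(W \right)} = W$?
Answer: $\frac{15705}{182} \approx 86.291$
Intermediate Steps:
$L = \frac{15}{2}$ ($L = - \frac{5}{8} + \frac{1}{8} \cdot 65 = - \frac{5}{8} + \frac{65}{8} = \frac{15}{2} \approx 7.5$)
$z = \frac{8262}{91}$ ($z = - 9 \left(- \frac{1836}{182}\right) = - 9 \left(\left(-1836\right) \frac{1}{182}\right) = \left(-9\right) \left(- \frac{918}{91}\right) = \frac{8262}{91} \approx 90.791$)
$u = \frac{7170}{91}$ ($u = \frac{8262}{91} - 12 = \frac{7170}{91} \approx 78.791$)
$u + t{\left(L \right)} = \frac{7170}{91} + \frac{15}{2} = \frac{15705}{182}$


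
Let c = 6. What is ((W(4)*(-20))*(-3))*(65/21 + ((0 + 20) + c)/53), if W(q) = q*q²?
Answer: 5108480/371 ≈ 13769.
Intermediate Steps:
W(q) = q³
((W(4)*(-20))*(-3))*(65/21 + ((0 + 20) + c)/53) = ((4³*(-20))*(-3))*(65/21 + ((0 + 20) + 6)/53) = ((64*(-20))*(-3))*(65*(1/21) + (20 + 6)*(1/53)) = (-1280*(-3))*(65/21 + 26*(1/53)) = 3840*(65/21 + 26/53) = 3840*(3991/1113) = 5108480/371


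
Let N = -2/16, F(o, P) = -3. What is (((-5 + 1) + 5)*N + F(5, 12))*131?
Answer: -3275/8 ≈ -409.38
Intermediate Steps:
N = -⅛ (N = -2*1/16 = -⅛ ≈ -0.12500)
(((-5 + 1) + 5)*N + F(5, 12))*131 = (((-5 + 1) + 5)*(-⅛) - 3)*131 = ((-4 + 5)*(-⅛) - 3)*131 = (1*(-⅛) - 3)*131 = (-⅛ - 3)*131 = -25/8*131 = -3275/8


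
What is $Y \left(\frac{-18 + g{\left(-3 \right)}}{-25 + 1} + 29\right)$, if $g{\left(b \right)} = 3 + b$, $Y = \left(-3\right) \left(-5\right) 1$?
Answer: $\frac{1785}{4} \approx 446.25$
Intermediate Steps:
$Y = 15$ ($Y = 15 \cdot 1 = 15$)
$Y \left(\frac{-18 + g{\left(-3 \right)}}{-25 + 1} + 29\right) = 15 \left(\frac{-18 + \left(3 - 3\right)}{-25 + 1} + 29\right) = 15 \left(\frac{-18 + 0}{-24} + 29\right) = 15 \left(\left(-18\right) \left(- \frac{1}{24}\right) + 29\right) = 15 \left(\frac{3}{4} + 29\right) = 15 \cdot \frac{119}{4} = \frac{1785}{4}$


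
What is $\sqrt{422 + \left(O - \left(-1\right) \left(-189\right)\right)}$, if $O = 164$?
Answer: $\sqrt{397} \approx 19.925$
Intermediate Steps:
$\sqrt{422 + \left(O - \left(-1\right) \left(-189\right)\right)} = \sqrt{422 + \left(164 - \left(-1\right) \left(-189\right)\right)} = \sqrt{422 + \left(164 - 189\right)} = \sqrt{422 - 25} = \sqrt{397}$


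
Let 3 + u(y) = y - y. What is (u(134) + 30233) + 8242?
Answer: 38472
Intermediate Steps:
u(y) = -3 (u(y) = -3 + (y - y) = -3 + 0 = -3)
(u(134) + 30233) + 8242 = (-3 + 30233) + 8242 = 30230 + 8242 = 38472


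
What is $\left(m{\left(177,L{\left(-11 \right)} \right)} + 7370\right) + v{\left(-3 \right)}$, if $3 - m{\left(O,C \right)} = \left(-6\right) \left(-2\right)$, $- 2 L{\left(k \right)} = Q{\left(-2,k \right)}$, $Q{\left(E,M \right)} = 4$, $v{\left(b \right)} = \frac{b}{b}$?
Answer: $7362$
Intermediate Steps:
$v{\left(b \right)} = 1$
$L{\left(k \right)} = -2$ ($L{\left(k \right)} = \left(- \frac{1}{2}\right) 4 = -2$)
$m{\left(O,C \right)} = -9$ ($m{\left(O,C \right)} = 3 - \left(-6\right) \left(-2\right) = 3 - 12 = -9$)
$\left(m{\left(177,L{\left(-11 \right)} \right)} + 7370\right) + v{\left(-3 \right)} = \left(-9 + 7370\right) + 1 = 7361 + 1 = 7362$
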